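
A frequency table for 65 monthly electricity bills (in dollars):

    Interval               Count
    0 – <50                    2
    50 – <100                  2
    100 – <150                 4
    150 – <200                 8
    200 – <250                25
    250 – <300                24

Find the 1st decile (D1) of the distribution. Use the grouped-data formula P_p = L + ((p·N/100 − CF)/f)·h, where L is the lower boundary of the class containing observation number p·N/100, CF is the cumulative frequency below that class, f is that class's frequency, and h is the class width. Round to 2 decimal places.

N = 65; target position k = 10/100 · 65 = 6.5.
Cumulative frequencies: 2, 4, 8, 16, 41, 65.
Observation 6.5 falls in the class 100 – <150.
L = 100, CF = 4, f = 4, h = 50.
P10 = 100 + ((6.5 − 4)/4)·50 = 100 + 31.25 = 131.25.

131.25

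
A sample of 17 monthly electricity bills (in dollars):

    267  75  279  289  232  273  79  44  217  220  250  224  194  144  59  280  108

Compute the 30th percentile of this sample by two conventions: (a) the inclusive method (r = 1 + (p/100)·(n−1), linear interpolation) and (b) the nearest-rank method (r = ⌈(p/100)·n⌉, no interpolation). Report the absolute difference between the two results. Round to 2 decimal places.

Sorted: 44, 59, 75, 79, 108, 144, 194, 217, 220, 224, 232, 250, 267, 273, 279, 280, 289.
n = 17.
(a) r = 5.8; between ranks 5 (108) and 6 (144): 136.8.
(b) the nearest-rank method: rank 6 → 144.
|136.8 − 144| = 7.2.

7.20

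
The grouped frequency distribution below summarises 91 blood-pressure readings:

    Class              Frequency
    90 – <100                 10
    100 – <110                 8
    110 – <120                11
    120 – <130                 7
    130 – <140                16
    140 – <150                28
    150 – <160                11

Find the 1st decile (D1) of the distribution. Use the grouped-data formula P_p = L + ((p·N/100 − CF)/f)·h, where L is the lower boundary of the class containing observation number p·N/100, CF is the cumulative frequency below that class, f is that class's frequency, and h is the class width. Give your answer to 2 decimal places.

N = 91; target position k = 10/100 · 91 = 9.1.
Cumulative frequencies: 10, 18, 29, 36, 52, 80, 91.
Observation 9.1 falls in the class 90 – <100.
L = 90, CF = 0, f = 10, h = 10.
P10 = 90 + ((9.1 − 0)/10)·10 = 90 + 9.1 = 99.1.

99.10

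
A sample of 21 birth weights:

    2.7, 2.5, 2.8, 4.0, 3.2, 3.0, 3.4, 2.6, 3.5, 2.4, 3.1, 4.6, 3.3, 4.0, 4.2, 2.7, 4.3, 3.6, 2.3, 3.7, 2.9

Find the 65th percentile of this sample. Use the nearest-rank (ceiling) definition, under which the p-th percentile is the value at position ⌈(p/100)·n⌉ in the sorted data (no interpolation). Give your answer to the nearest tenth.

3.5

Sorted: 2.3, 2.4, 2.5, 2.6, 2.7, 2.7, 2.8, 2.9, 3.0, 3.1, 3.2, 3.3, 3.4, 3.5, 3.6, 3.7, 4.0, 4.0, 4.2, 4.3, 4.6.
n = 21.
Position = ⌈65/100 · 21⌉ = ⌈13.65⌉ = 14.
The value at rank 14 is 3.5.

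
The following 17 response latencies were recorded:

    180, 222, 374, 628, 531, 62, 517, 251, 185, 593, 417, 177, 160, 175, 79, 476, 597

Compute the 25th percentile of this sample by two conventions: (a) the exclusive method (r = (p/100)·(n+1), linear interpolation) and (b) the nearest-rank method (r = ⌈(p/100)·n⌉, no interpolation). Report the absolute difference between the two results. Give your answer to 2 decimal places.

1.00

Sorted: 62, 79, 160, 175, 177, 180, 185, 222, 251, 374, 417, 476, 517, 531, 593, 597, 628.
n = 17.
(a) r = 4.5; between ranks 4 (175) and 5 (177): 176.
(b) the nearest-rank method: rank 5 → 177.
|176 − 177| = 1.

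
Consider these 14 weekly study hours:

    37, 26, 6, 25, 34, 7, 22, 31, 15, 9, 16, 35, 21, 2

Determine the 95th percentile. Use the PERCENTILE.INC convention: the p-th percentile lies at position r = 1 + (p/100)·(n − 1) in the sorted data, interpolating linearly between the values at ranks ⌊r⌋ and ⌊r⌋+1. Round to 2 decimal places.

Sorted: 2, 6, 7, 9, 15, 16, 21, 22, 25, 26, 31, 34, 35, 37.
n = 14.
r = 1 + (95/100)·(14 − 1) = 1 + 12.35 = 13.35.
Rank 13 is 35 and rank 14 is 37.
Interpolate: 35 + 0.35·(37 − 35) = 35 + 0.35·2 = 35.7.

35.70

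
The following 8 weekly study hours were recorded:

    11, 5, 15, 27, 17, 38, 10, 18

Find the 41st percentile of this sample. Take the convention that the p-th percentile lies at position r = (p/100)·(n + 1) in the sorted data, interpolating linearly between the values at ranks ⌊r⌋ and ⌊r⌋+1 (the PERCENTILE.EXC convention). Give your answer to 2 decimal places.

Sorted: 5, 10, 11, 15, 17, 18, 27, 38.
n = 8.
r = (41/100)·(8 + 1) = 3.69.
Rank 3 is 11 and rank 4 is 15.
Interpolate: 11 + 0.69·(15 − 11) = 11 + 0.69·4 = 13.76.

13.76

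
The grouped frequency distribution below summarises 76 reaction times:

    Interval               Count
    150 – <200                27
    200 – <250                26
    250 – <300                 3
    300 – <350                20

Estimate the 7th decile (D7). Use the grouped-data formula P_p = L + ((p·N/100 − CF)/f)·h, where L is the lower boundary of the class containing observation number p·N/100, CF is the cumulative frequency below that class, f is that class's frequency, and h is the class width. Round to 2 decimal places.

253.33

N = 76; target position k = 70/100 · 76 = 53.2.
Cumulative frequencies: 27, 53, 56, 76.
Observation 53.2 falls in the class 250 – <300.
L = 250, CF = 53, f = 3, h = 50.
P70 = 250 + ((53.2 − 53)/3)·50 = 250 + 3.33333 = 253.333.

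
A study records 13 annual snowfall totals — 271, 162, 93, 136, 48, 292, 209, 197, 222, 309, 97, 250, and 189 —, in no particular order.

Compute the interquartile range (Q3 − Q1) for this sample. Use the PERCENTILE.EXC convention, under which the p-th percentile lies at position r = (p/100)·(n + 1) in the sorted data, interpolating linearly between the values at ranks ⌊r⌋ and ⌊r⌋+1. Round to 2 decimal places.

144.00

Sorted: 48, 93, 97, 136, 162, 189, 197, 209, 222, 250, 271, 292, 309.
n = 13.
P25: r = 3.5; ranks 3–4 are 97, 136; interpolating gives 116.5.
P75: r = 10.5; ranks 10–11 are 250, 271; interpolating gives 260.5.
Difference: 260.5 − 116.5 = 144.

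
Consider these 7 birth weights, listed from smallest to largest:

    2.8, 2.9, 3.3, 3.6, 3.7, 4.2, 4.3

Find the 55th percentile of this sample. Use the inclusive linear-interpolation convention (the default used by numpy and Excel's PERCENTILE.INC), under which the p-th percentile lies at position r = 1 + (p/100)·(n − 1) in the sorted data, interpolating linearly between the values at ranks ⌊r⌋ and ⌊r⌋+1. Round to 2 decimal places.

3.63

n = 7.
r = 1 + (55/100)·(7 − 1) = 1 + 3.3 = 4.3.
Rank 4 is 3.6 and rank 5 is 3.7.
Interpolate: 3.6 + 0.3·(3.7 − 3.6) = 3.6 + 0.3·0.1 = 3.63.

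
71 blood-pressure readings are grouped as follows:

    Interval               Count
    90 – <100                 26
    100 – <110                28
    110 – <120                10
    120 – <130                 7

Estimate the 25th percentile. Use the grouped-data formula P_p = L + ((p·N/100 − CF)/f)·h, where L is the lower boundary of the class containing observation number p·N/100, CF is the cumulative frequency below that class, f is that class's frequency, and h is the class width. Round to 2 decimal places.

N = 71; target position k = 25/100 · 71 = 17.75.
Cumulative frequencies: 26, 54, 64, 71.
Observation 17.75 falls in the class 90 – <100.
L = 90, CF = 0, f = 26, h = 10.
P25 = 90 + ((17.75 − 0)/26)·10 = 90 + 6.82692 = 96.8269.

96.83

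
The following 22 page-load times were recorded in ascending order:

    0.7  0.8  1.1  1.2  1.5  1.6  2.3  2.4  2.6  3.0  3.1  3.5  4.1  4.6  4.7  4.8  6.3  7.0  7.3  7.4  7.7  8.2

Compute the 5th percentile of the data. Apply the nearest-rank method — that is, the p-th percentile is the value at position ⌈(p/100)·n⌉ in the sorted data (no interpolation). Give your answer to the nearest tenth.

0.8

n = 22.
Position = ⌈5/100 · 22⌉ = ⌈1.1⌉ = 2.
The value at rank 2 is 0.8.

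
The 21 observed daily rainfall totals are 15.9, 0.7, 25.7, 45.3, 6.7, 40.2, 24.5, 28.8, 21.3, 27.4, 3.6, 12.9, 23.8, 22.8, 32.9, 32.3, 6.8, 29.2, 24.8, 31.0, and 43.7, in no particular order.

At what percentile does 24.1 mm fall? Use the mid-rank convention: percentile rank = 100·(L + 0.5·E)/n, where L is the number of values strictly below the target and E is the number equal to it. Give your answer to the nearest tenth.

42.9

Sorted: 0.7, 3.6, 6.7, 6.8, 12.9, 15.9, 21.3, 22.8, 23.8, 24.5, 24.8, 25.7, 27.4, 28.8, 29.2, 31.0, 32.3, 32.9, 40.2, 43.7, 45.3.
Count below 24.1: L = 9; count equal: E = 0; n = 21.
Percentile rank = 100·(9 + 0.5·0)/21 = 100·9/21 = 42.86.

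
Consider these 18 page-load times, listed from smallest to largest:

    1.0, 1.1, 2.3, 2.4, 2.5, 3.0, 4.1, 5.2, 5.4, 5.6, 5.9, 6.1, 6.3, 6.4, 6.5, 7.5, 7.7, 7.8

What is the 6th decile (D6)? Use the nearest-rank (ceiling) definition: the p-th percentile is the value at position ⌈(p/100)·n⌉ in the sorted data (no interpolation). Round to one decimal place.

n = 18.
Position = ⌈60/100 · 18⌉ = ⌈10.8⌉ = 11.
The value at rank 11 is 5.9.

5.9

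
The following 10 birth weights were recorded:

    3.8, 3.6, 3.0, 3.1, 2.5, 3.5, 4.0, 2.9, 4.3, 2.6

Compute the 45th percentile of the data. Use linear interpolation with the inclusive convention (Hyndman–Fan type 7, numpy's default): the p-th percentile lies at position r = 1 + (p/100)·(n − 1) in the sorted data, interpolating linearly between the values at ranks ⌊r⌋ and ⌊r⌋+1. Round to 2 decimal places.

3.12

Sorted: 2.5, 2.6, 2.9, 3.0, 3.1, 3.5, 3.6, 3.8, 4.0, 4.3.
n = 10.
r = 1 + (45/100)·(10 − 1) = 1 + 4.05 = 5.05.
Rank 5 is 3.1 and rank 6 is 3.5.
Interpolate: 3.1 + 0.05·(3.5 − 3.1) = 3.1 + 0.05·0.4 = 3.12.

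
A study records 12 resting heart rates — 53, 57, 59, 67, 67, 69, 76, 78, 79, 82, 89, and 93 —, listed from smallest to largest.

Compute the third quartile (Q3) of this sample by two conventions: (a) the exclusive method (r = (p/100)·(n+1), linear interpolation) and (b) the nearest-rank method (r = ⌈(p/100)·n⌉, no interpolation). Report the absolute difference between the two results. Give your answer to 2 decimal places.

n = 12.
(a) r = 9.75; between ranks 9 (79) and 10 (82): 81.25.
(b) the nearest-rank method: rank 9 → 79.
|81.25 − 79| = 2.25.

2.25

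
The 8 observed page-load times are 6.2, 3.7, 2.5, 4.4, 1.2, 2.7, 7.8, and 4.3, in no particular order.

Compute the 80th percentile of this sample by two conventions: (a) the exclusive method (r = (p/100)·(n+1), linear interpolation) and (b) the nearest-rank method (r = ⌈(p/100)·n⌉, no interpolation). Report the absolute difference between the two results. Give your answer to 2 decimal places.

0.32

Sorted: 1.2, 2.5, 2.7, 3.7, 4.3, 4.4, 6.2, 7.8.
n = 8.
(a) r = 7.2; between ranks 7 (6.2) and 8 (7.8): 6.52.
(b) the nearest-rank method: rank 7 → 6.2.
|6.52 − 6.2| = 0.32.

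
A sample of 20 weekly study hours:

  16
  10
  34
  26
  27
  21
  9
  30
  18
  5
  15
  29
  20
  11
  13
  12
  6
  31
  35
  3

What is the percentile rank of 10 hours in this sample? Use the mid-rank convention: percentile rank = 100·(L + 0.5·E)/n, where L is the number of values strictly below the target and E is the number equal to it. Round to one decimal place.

Sorted: 3, 5, 6, 9, 10, 11, 12, 13, 15, 16, 18, 20, 21, 26, 27, 29, 30, 31, 34, 35.
Count below 10: L = 4; count equal: E = 1; n = 20.
Percentile rank = 100·(4 + 0.5·1)/20 = 100·4.5/20 = 22.5.

22.5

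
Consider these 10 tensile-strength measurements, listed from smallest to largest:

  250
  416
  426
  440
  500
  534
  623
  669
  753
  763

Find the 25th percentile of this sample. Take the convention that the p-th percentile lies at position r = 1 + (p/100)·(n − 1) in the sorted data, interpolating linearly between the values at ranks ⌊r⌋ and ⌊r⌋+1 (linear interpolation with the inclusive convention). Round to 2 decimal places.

429.50

n = 10.
r = 1 + (25/100)·(10 − 1) = 1 + 2.25 = 3.25.
Rank 3 is 426 and rank 4 is 440.
Interpolate: 426 + 0.25·(440 − 426) = 426 + 0.25·14 = 429.5.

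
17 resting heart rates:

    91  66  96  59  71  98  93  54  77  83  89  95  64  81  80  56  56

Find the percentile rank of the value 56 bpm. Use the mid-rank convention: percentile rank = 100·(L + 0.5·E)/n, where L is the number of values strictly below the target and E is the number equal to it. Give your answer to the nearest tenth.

11.8

Sorted: 54, 56, 56, 59, 64, 66, 71, 77, 80, 81, 83, 89, 91, 93, 95, 96, 98.
Count below 56: L = 1; count equal: E = 2; n = 17.
Percentile rank = 100·(1 + 0.5·2)/17 = 100·2/17 = 11.76.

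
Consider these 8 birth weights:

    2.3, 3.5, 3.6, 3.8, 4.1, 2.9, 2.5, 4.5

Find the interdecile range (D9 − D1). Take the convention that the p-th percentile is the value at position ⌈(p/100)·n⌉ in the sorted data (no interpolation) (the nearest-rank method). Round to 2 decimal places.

Sorted: 2.3, 2.5, 2.9, 3.5, 3.6, 3.8, 4.1, 4.5.
n = 8.
P10: rank ⌈10/100·8⌉ = 1 → 2.3.
P90: rank ⌈90/100·8⌉ = 8 → 4.5.
Difference: 4.5 − 2.3 = 2.2.

2.20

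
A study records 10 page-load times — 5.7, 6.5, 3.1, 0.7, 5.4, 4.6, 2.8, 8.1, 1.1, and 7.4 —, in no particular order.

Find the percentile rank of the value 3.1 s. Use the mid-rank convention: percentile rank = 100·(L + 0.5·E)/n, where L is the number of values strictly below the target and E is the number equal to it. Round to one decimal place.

Sorted: 0.7, 1.1, 2.8, 3.1, 4.6, 5.4, 5.7, 6.5, 7.4, 8.1.
Count below 3.1: L = 3; count equal: E = 1; n = 10.
Percentile rank = 100·(3 + 0.5·1)/10 = 100·3.5/10 = 35.

35.0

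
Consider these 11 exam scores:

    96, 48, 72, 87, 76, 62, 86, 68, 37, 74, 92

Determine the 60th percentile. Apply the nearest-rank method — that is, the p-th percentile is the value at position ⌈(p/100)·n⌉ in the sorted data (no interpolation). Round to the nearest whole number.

76

Sorted: 37, 48, 62, 68, 72, 74, 76, 86, 87, 92, 96.
n = 11.
Position = ⌈60/100 · 11⌉ = ⌈6.6⌉ = 7.
The value at rank 7 is 76.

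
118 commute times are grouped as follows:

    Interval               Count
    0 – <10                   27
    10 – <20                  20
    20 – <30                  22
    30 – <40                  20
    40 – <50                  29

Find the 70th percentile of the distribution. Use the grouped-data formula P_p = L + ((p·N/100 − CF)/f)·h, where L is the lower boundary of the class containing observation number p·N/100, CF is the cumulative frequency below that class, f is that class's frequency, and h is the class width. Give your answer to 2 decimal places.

N = 118; target position k = 70/100 · 118 = 82.6.
Cumulative frequencies: 27, 47, 69, 89, 118.
Observation 82.6 falls in the class 30 – <40.
L = 30, CF = 69, f = 20, h = 10.
P70 = 30 + ((82.6 − 69)/20)·10 = 30 + 6.8 = 36.8.

36.80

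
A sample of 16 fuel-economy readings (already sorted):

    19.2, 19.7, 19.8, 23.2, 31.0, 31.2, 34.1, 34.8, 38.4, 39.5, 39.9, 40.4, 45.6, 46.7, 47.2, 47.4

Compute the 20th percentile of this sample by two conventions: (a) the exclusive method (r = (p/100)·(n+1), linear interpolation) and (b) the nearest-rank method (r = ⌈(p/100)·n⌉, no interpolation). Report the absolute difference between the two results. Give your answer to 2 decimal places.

n = 16.
(a) r = 3.4; between ranks 3 (19.8) and 4 (23.2): 21.16.
(b) the nearest-rank method: rank 4 → 23.2.
|21.16 − 23.2| = 2.04.

2.04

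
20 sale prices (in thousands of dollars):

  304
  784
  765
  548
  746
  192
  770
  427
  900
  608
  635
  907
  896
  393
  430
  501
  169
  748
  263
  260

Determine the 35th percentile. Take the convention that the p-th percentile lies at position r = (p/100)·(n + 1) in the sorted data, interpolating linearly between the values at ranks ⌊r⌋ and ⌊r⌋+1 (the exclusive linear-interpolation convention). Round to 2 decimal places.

Sorted: 169, 192, 260, 263, 304, 393, 427, 430, 501, 548, 608, 635, 746, 748, 765, 770, 784, 896, 900, 907.
n = 20.
r = (35/100)·(20 + 1) = 7.35.
Rank 7 is 427 and rank 8 is 430.
Interpolate: 427 + 0.35·(430 − 427) = 427 + 0.35·3 = 428.05.

428.05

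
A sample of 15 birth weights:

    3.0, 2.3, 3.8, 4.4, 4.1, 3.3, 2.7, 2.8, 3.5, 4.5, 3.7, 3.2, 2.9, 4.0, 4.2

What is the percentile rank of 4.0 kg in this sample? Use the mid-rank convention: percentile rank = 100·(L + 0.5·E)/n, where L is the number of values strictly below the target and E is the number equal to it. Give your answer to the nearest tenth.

Sorted: 2.3, 2.7, 2.8, 2.9, 3.0, 3.2, 3.3, 3.5, 3.7, 3.8, 4.0, 4.1, 4.2, 4.4, 4.5.
Count below 4.0: L = 10; count equal: E = 1; n = 15.
Percentile rank = 100·(10 + 0.5·1)/15 = 100·10.5/15 = 70.

70.0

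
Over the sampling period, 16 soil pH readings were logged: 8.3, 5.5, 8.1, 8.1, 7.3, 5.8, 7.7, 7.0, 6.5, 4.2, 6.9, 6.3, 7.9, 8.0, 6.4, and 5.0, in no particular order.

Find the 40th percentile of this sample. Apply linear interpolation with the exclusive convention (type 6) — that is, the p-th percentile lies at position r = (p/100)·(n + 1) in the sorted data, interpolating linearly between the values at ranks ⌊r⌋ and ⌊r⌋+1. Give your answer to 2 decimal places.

6.48

Sorted: 4.2, 5.0, 5.5, 5.8, 6.3, 6.4, 6.5, 6.9, 7.0, 7.3, 7.7, 7.9, 8.0, 8.1, 8.1, 8.3.
n = 16.
r = (40/100)·(16 + 1) = 6.8.
Rank 6 is 6.4 and rank 7 is 6.5.
Interpolate: 6.4 + 0.8·(6.5 − 6.4) = 6.4 + 0.8·0.1 = 6.48.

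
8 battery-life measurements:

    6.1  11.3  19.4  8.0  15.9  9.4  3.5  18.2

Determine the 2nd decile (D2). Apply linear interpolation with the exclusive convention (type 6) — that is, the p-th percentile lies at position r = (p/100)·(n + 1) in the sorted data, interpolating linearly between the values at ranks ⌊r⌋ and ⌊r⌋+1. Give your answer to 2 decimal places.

Sorted: 3.5, 6.1, 8.0, 9.4, 11.3, 15.9, 18.2, 19.4.
n = 8.
r = (20/100)·(8 + 1) = 1.8.
Rank 1 is 3.5 and rank 2 is 6.1.
Interpolate: 3.5 + 0.8·(6.1 − 3.5) = 3.5 + 0.8·2.6 = 5.58.

5.58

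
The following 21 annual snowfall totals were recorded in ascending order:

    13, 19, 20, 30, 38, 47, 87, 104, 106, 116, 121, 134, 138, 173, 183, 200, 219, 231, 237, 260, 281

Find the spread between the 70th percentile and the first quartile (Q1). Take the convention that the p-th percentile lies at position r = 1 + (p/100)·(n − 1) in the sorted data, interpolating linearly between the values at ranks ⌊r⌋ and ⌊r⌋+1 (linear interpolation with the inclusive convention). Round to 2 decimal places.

n = 21.
P25: r = 6 (integer) → 47.
P70: r = 15 (integer) → 183.
Difference: 183 − 47 = 136.

136.00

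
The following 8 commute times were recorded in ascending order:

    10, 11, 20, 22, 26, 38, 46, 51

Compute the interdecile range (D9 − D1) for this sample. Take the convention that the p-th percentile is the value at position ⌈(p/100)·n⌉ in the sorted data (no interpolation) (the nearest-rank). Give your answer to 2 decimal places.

41.00

n = 8.
P10: rank ⌈10/100·8⌉ = 1 → 10.
P90: rank ⌈90/100·8⌉ = 8 → 51.
Difference: 51 − 10 = 41.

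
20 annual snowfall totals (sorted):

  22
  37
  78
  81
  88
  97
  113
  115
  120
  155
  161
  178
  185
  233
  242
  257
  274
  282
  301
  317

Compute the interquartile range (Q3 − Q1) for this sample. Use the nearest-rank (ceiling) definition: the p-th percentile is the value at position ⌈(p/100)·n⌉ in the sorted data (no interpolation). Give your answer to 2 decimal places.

154.00

n = 20.
P25: rank ⌈25/100·20⌉ = 5 → 88.
P75: rank ⌈75/100·20⌉ = 15 → 242.
Difference: 242 − 88 = 154.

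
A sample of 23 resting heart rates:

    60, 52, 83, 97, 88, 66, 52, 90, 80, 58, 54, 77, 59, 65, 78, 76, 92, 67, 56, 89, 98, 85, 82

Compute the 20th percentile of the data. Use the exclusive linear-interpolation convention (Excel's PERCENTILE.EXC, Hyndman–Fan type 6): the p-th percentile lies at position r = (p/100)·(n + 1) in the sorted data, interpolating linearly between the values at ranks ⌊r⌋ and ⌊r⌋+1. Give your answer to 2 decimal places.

57.60

Sorted: 52, 52, 54, 56, 58, 59, 60, 65, 66, 67, 76, 77, 78, 80, 82, 83, 85, 88, 89, 90, 92, 97, 98.
n = 23.
r = (20/100)·(23 + 1) = 4.8.
Rank 4 is 56 and rank 5 is 58.
Interpolate: 56 + 0.8·(58 − 56) = 56 + 0.8·2 = 57.6.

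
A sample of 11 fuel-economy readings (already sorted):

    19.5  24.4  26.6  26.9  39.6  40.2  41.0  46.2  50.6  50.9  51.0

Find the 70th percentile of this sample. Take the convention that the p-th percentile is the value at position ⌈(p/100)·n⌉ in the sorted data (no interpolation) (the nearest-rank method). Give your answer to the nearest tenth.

n = 11.
Position = ⌈70/100 · 11⌉ = ⌈7.7⌉ = 8.
The value at rank 8 is 46.2.

46.2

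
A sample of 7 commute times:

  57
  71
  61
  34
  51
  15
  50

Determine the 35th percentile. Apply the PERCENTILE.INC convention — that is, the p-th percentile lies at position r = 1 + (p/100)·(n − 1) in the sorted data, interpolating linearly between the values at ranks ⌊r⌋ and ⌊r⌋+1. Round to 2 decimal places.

Sorted: 15, 34, 50, 51, 57, 61, 71.
n = 7.
r = 1 + (35/100)·(7 − 1) = 1 + 2.1 = 3.1.
Rank 3 is 50 and rank 4 is 51.
Interpolate: 50 + 0.1·(51 − 50) = 50 + 0.1·1 = 50.1.

50.10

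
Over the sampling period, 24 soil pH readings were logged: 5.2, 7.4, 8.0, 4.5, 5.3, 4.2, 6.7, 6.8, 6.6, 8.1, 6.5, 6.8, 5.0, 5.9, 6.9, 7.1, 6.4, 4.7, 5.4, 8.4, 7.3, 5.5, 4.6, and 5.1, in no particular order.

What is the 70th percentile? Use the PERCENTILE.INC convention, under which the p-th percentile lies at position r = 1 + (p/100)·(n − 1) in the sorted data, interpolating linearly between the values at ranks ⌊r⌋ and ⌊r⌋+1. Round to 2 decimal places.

6.81

Sorted: 4.2, 4.5, 4.6, 4.7, 5.0, 5.1, 5.2, 5.3, 5.4, 5.5, 5.9, 6.4, 6.5, 6.6, 6.7, 6.8, 6.8, 6.9, 7.1, 7.3, 7.4, 8.0, 8.1, 8.4.
n = 24.
r = 1 + (70/100)·(24 − 1) = 1 + 16.1 = 17.1.
Rank 17 is 6.8 and rank 18 is 6.9.
Interpolate: 6.8 + 0.1·(6.9 − 6.8) = 6.8 + 0.1·0.1 = 6.81.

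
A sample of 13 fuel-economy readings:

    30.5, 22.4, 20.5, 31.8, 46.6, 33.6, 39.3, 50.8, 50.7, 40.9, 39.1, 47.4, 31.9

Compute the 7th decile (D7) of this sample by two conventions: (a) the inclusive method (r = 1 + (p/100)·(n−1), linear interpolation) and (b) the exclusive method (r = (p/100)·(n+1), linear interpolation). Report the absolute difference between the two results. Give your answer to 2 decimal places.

Sorted: 20.5, 22.4, 30.5, 31.8, 31.9, 33.6, 39.1, 39.3, 40.9, 46.6, 47.4, 50.7, 50.8.
n = 13.
(a) r = 9.4; between ranks 9 (40.9) and 10 (46.6): 43.18.
(b) r = 9.8; between ranks 9 (40.9) and 10 (46.6): 45.46.
|43.18 − 45.46| = 2.28.

2.28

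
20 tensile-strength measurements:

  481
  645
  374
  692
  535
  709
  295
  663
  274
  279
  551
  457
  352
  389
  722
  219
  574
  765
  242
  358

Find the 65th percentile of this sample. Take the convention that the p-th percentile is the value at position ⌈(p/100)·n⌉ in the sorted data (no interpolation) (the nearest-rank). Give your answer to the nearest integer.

551

Sorted: 219, 242, 274, 279, 295, 352, 358, 374, 389, 457, 481, 535, 551, 574, 645, 663, 692, 709, 722, 765.
n = 20.
Position = ⌈65/100 · 20⌉ = ⌈13⌉ = 13.
The value at rank 13 is 551.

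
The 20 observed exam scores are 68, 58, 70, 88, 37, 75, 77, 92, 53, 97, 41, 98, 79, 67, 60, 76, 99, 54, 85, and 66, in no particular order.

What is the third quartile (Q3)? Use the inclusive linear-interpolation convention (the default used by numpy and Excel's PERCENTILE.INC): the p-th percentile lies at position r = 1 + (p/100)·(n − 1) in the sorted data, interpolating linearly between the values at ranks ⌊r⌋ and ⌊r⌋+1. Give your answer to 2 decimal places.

85.75

Sorted: 37, 41, 53, 54, 58, 60, 66, 67, 68, 70, 75, 76, 77, 79, 85, 88, 92, 97, 98, 99.
n = 20.
r = 1 + (75/100)·(20 − 1) = 1 + 14.25 = 15.25.
Rank 15 is 85 and rank 16 is 88.
Interpolate: 85 + 0.25·(88 − 85) = 85 + 0.25·3 = 85.75.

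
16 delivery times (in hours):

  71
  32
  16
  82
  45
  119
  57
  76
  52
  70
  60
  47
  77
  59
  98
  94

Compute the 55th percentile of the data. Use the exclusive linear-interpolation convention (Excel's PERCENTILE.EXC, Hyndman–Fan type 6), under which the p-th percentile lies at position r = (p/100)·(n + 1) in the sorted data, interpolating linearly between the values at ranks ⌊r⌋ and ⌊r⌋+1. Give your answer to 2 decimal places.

70.35

Sorted: 16, 32, 45, 47, 52, 57, 59, 60, 70, 71, 76, 77, 82, 94, 98, 119.
n = 16.
r = (55/100)·(16 + 1) = 9.35.
Rank 9 is 70 and rank 10 is 71.
Interpolate: 70 + 0.35·(71 − 70) = 70 + 0.35·1 = 70.35.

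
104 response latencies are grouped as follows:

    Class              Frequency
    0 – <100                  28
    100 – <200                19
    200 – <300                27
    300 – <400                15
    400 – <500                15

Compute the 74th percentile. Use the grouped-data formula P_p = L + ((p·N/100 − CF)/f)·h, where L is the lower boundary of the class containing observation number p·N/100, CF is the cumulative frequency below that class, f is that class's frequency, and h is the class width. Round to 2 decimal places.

319.73

N = 104; target position k = 74/100 · 104 = 76.96.
Cumulative frequencies: 28, 47, 74, 89, 104.
Observation 76.96 falls in the class 300 – <400.
L = 300, CF = 74, f = 15, h = 100.
P74 = 300 + ((76.96 − 74)/15)·100 = 300 + 19.7333 = 319.733.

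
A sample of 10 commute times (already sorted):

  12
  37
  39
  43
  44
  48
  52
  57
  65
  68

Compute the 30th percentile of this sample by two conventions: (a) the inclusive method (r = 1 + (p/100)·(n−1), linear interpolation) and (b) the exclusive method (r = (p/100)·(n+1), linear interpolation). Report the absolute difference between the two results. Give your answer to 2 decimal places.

n = 10.
(a) r = 3.7; between ranks 3 (39) and 4 (43): 41.8.
(b) r = 3.3; between ranks 3 (39) and 4 (43): 40.2.
|41.8 − 40.2| = 1.6.

1.60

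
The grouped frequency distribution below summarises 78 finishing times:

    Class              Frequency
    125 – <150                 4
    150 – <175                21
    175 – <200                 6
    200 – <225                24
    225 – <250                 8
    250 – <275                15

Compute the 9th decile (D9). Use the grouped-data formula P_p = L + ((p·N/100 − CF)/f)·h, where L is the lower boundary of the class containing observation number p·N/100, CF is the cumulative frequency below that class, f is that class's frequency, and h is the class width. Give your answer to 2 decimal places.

262.00

N = 78; target position k = 90/100 · 78 = 70.2.
Cumulative frequencies: 4, 25, 31, 55, 63, 78.
Observation 70.2 falls in the class 250 – <275.
L = 250, CF = 63, f = 15, h = 25.
P90 = 250 + ((70.2 − 63)/15)·25 = 250 + 12 = 262.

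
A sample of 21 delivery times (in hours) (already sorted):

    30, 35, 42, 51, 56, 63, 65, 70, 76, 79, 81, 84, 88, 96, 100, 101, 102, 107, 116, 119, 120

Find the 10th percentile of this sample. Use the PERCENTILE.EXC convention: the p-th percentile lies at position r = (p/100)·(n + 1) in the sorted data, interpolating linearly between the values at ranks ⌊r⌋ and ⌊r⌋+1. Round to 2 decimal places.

36.40

n = 21.
r = (10/100)·(21 + 1) = 2.2.
Rank 2 is 35 and rank 3 is 42.
Interpolate: 35 + 0.2·(42 − 35) = 35 + 0.2·7 = 36.4.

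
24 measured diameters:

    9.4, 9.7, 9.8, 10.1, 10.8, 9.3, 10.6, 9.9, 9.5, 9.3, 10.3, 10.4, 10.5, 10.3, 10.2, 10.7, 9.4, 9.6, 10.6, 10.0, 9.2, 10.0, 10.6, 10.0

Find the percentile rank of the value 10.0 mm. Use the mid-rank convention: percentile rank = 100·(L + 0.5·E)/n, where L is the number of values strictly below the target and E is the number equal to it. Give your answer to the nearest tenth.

47.9

Sorted: 9.2, 9.3, 9.3, 9.4, 9.4, 9.5, 9.6, 9.7, 9.8, 9.9, 10.0, 10.0, 10.0, 10.1, 10.2, 10.3, 10.3, 10.4, 10.5, 10.6, 10.6, 10.6, 10.7, 10.8.
Count below 10.0: L = 10; count equal: E = 3; n = 24.
Percentile rank = 100·(10 + 0.5·3)/24 = 100·11.5/24 = 47.92.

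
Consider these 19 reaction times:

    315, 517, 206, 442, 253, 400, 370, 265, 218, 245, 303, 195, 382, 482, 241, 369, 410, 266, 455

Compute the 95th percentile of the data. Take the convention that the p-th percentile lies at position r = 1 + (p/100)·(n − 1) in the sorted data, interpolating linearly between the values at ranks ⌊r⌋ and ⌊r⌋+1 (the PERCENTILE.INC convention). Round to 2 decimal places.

Sorted: 195, 206, 218, 241, 245, 253, 265, 266, 303, 315, 369, 370, 382, 400, 410, 442, 455, 482, 517.
n = 19.
r = 1 + (95/100)·(19 − 1) = 1 + 17.1 = 18.1.
Rank 18 is 482 and rank 19 is 517.
Interpolate: 482 + 0.1·(517 − 482) = 482 + 0.1·35 = 485.5.

485.50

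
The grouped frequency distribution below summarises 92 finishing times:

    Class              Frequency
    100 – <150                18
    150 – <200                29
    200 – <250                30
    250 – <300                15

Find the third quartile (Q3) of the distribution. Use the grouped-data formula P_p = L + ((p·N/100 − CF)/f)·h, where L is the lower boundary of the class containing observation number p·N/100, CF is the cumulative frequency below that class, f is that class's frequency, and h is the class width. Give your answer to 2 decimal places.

236.67

N = 92; target position k = 75/100 · 92 = 69.
Cumulative frequencies: 18, 47, 77, 92.
Observation 69 falls in the class 200 – <250.
L = 200, CF = 47, f = 30, h = 50.
P75 = 200 + ((69 − 47)/30)·50 = 200 + 36.6667 = 236.667.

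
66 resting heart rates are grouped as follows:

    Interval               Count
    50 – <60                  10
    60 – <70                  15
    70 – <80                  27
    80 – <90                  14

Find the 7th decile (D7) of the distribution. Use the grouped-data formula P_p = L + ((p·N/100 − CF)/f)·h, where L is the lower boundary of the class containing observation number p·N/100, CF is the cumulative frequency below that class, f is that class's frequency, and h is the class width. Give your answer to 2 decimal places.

77.85

N = 66; target position k = 70/100 · 66 = 46.2.
Cumulative frequencies: 10, 25, 52, 66.
Observation 46.2 falls in the class 70 – <80.
L = 70, CF = 25, f = 27, h = 10.
P70 = 70 + ((46.2 − 25)/27)·10 = 70 + 7.85185 = 77.8519.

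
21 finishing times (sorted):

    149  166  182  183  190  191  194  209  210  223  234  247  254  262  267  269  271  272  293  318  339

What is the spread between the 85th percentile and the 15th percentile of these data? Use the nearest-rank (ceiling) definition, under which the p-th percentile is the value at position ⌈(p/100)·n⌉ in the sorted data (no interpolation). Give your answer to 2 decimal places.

89.00

n = 21.
P15: rank ⌈15/100·21⌉ = 4 → 183.
P85: rank ⌈85/100·21⌉ = 18 → 272.
Difference: 272 − 183 = 89.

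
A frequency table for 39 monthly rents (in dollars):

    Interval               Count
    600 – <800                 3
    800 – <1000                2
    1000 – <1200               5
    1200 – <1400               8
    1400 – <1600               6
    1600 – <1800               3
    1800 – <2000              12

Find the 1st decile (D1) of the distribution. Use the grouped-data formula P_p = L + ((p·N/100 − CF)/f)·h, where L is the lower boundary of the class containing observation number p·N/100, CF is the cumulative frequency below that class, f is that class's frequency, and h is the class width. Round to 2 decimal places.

890.00

N = 39; target position k = 10/100 · 39 = 3.9.
Cumulative frequencies: 3, 5, 10, 18, 24, 27, 39.
Observation 3.9 falls in the class 800 – <1000.
L = 800, CF = 3, f = 2, h = 200.
P10 = 800 + ((3.9 − 3)/2)·200 = 800 + 90 = 890.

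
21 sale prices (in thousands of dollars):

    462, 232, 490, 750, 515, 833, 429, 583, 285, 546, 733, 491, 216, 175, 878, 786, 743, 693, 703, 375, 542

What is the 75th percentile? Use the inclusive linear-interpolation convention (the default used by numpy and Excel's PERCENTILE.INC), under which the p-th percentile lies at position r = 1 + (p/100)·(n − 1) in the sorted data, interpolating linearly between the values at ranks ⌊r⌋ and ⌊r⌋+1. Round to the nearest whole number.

733

Sorted: 175, 216, 232, 285, 375, 429, 462, 490, 491, 515, 542, 546, 583, 693, 703, 733, 743, 750, 786, 833, 878.
n = 21.
r = 1 + (75/100)·(21 − 1) = 1 + 15 = 16.
r is an integer, so P75 is the value at rank 16: 733.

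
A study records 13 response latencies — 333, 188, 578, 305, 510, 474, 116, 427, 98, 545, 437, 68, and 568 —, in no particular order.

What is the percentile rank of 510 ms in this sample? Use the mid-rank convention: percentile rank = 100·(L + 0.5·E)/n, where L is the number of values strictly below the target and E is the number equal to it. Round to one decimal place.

73.1

Sorted: 68, 98, 116, 188, 305, 333, 427, 437, 474, 510, 545, 568, 578.
Count below 510: L = 9; count equal: E = 1; n = 13.
Percentile rank = 100·(9 + 0.5·1)/13 = 100·9.5/13 = 73.08.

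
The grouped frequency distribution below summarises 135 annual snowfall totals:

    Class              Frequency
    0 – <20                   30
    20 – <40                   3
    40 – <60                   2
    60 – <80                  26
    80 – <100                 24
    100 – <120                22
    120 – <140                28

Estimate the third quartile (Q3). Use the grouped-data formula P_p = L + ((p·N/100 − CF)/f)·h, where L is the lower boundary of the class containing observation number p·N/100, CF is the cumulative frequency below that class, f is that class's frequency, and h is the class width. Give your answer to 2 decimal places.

N = 135; target position k = 75/100 · 135 = 101.25.
Cumulative frequencies: 30, 33, 35, 61, 85, 107, 135.
Observation 101.25 falls in the class 100 – <120.
L = 100, CF = 85, f = 22, h = 20.
P75 = 100 + ((101.25 − 85)/22)·20 = 100 + 14.7727 = 114.773.

114.77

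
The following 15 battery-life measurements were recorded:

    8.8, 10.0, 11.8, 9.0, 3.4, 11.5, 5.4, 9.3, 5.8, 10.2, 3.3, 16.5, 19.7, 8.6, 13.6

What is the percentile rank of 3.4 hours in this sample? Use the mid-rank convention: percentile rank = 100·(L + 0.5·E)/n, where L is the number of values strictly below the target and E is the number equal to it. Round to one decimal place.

Sorted: 3.3, 3.4, 5.4, 5.8, 8.6, 8.8, 9.0, 9.3, 10.0, 10.2, 11.5, 11.8, 13.6, 16.5, 19.7.
Count below 3.4: L = 1; count equal: E = 1; n = 15.
Percentile rank = 100·(1 + 0.5·1)/15 = 100·1.5/15 = 10.

10.0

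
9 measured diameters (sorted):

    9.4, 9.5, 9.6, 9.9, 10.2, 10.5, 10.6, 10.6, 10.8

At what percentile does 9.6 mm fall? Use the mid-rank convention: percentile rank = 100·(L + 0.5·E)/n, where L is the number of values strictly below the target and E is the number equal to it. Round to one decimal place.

27.8

Count below 9.6: L = 2; count equal: E = 1; n = 9.
Percentile rank = 100·(2 + 0.5·1)/9 = 100·2.5/9 = 27.78.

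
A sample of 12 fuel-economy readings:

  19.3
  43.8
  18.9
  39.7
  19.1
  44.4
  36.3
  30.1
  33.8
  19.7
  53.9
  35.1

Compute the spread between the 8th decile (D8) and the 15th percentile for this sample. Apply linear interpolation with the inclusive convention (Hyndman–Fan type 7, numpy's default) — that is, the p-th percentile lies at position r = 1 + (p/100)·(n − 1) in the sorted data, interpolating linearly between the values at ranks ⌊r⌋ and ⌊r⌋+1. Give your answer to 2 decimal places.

Sorted: 18.9, 19.1, 19.3, 19.7, 30.1, 33.8, 35.1, 36.3, 39.7, 43.8, 44.4, 53.9.
n = 12.
P15: r = 2.65; ranks 2–3 are 19.1, 19.3; interpolating gives 19.23.
P80: r = 9.8; ranks 9–10 are 39.7, 43.8; interpolating gives 42.98.
Difference: 42.98 − 19.23 = 23.75.

23.75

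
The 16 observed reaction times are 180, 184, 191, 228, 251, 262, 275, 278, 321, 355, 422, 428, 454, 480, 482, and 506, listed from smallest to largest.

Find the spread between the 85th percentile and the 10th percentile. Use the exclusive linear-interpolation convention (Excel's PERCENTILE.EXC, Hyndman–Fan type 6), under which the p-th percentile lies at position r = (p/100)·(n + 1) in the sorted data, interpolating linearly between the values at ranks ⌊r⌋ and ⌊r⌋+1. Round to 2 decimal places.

n = 16.
P10: r = 1.7; ranks 1–2 are 180, 184; interpolating gives 182.8.
P85: r = 14.45; ranks 14–15 are 480, 482; interpolating gives 480.9.
Difference: 480.9 − 182.8 = 298.1.

298.10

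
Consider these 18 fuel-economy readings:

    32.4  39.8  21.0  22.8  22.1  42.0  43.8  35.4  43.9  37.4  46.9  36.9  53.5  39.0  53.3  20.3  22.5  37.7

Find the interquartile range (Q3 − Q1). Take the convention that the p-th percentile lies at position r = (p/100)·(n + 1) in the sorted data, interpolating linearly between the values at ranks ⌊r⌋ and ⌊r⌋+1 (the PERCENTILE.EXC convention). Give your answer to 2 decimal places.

21.10

Sorted: 20.3, 21.0, 22.1, 22.5, 22.8, 32.4, 35.4, 36.9, 37.4, 37.7, 39.0, 39.8, 42.0, 43.8, 43.9, 46.9, 53.3, 53.5.
n = 18.
P25: r = 4.75; ranks 4–5 are 22.5, 22.8; interpolating gives 22.725.
P75: r = 14.25; ranks 14–15 are 43.8, 43.9; interpolating gives 43.825.
Difference: 43.825 − 22.725 = 21.1.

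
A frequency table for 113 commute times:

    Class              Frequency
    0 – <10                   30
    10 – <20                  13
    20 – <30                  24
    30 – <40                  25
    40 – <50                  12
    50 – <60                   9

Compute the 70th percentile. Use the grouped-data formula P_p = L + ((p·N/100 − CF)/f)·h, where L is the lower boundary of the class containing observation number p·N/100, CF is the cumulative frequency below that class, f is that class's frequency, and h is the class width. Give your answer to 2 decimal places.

34.84

N = 113; target position k = 70/100 · 113 = 79.1.
Cumulative frequencies: 30, 43, 67, 92, 104, 113.
Observation 79.1 falls in the class 30 – <40.
L = 30, CF = 67, f = 25, h = 10.
P70 = 30 + ((79.1 − 67)/25)·10 = 30 + 4.84 = 34.84.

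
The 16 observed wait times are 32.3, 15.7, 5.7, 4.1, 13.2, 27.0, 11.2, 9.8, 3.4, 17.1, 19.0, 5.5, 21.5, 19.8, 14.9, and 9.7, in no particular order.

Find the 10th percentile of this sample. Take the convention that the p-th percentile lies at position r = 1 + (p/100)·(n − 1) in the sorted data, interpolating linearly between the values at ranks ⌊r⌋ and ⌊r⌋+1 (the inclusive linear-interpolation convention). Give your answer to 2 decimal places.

4.80

Sorted: 3.4, 4.1, 5.5, 5.7, 9.7, 9.8, 11.2, 13.2, 14.9, 15.7, 17.1, 19.0, 19.8, 21.5, 27.0, 32.3.
n = 16.
r = 1 + (10/100)·(16 − 1) = 1 + 1.5 = 2.5.
Rank 2 is 4.1 and rank 3 is 5.5.
Interpolate: 4.1 + 0.5·(5.5 − 4.1) = 4.1 + 0.5·1.4 = 4.8.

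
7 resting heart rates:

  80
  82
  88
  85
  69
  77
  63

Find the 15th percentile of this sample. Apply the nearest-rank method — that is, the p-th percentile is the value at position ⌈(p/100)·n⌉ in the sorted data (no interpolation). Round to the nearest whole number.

69

Sorted: 63, 69, 77, 80, 82, 85, 88.
n = 7.
Position = ⌈15/100 · 7⌉ = ⌈1.05⌉ = 2.
The value at rank 2 is 69.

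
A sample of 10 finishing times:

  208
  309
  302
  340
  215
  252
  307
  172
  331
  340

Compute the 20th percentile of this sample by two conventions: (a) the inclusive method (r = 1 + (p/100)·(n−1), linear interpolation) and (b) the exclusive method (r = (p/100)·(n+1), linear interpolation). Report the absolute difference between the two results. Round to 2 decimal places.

Sorted: 172, 208, 215, 252, 302, 307, 309, 331, 340, 340.
n = 10.
(a) r = 2.8; between ranks 2 (208) and 3 (215): 213.6.
(b) r = 2.2; between ranks 2 (208) and 3 (215): 209.4.
|213.6 − 209.4| = 4.2.

4.20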